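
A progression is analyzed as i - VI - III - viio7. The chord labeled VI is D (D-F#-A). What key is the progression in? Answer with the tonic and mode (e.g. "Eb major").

VI is given as D-F#-A — a major triad with root D.
If D is scale degree 6 and the mode makes that degree carry a major triad, the tonic is F# and the mode is minor.

F# minor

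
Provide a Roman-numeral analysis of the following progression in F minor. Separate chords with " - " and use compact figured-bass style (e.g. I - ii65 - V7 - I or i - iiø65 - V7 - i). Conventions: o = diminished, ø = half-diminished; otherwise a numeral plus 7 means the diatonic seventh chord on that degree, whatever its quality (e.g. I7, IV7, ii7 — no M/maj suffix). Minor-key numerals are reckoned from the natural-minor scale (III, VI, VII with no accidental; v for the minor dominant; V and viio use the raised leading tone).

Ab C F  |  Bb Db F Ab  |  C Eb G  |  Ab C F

i6 - iv7 - v - i6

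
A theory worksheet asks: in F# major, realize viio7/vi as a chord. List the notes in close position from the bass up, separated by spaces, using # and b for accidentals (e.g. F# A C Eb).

C## E# G# B

viio7/vi is a secondary leading-tone chord. The target vi is D# in F# major; the applied chord is rooted a semitone below, on C##.
Building a fully diminished seventh chord on C## gives C##-E#-G#-B.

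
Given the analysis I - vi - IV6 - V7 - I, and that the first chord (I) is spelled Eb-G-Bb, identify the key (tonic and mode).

Eb major

The anchor chord is a major triad on Eb, labeled I.
If Eb is scale degree 1 and the mode makes that degree carry a major triad, the tonic is Eb and the mode is major.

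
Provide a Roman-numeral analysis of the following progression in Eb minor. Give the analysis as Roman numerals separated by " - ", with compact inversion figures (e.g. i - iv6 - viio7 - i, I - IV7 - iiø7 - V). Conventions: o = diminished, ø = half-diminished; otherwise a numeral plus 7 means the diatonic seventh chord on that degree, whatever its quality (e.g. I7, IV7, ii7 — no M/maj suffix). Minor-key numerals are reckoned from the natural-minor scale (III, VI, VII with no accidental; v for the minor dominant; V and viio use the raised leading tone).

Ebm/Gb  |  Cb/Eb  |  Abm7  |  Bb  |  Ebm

i6 - VI6 - iv7 - V - i

Ebm/Gb: minor triad on Eb = scale degree 1 → i6.
Cb/Eb: root Cb is the submediant; major triad there is VI6.
Abm7 has root Ab, degree 4 in Eb minor, so iv7.
Bb: root Bb is the dominant; major triad there is V.
Ebm has root Eb, degree 1 in Eb minor, so i.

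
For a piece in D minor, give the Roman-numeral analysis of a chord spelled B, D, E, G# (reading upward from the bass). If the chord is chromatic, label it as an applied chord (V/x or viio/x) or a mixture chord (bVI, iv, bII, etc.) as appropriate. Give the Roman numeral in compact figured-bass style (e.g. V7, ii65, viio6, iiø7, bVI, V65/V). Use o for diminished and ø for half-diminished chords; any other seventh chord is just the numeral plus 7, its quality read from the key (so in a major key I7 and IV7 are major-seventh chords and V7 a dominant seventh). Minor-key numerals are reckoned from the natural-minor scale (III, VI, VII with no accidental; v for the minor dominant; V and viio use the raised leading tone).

V43/V

The pitches E-G#-B-D form a dominant seventh chord rooted on E.
E is not a diatonic chord root with this quality in D minor, but it lies a perfect fifth above A (V), so the chord functions as an applied dominant of V.
With B in the bass the chord is in second inversion, so the figured bass is 43.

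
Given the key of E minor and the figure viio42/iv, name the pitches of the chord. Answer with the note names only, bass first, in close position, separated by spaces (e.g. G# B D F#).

F G# B D

viio42/iv is a secondary leading-tone chord. The target iv is A in E minor; the applied chord is rooted a semitone below, on G#.
Building a fully diminished seventh chord on G# gives G#-B-D-F.
The figured bass 42 indicates third inversion, placing the seventh (F) in the bass: F-G#-B-D.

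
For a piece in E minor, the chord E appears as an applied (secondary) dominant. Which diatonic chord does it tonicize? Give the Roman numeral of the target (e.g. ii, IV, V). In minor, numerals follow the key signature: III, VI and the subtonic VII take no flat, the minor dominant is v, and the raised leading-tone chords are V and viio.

iv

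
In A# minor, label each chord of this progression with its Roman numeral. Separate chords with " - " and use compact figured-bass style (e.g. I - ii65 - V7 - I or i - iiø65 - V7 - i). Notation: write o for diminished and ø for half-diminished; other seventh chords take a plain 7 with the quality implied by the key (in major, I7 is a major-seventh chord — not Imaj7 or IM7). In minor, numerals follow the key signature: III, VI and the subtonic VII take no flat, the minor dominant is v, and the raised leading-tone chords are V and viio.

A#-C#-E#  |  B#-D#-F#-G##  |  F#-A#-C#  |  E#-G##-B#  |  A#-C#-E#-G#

A#-C#-E# has root A#, degree 1 in A# minor, so i.
B#-D#-F#-G## has root G##, degree 7 in A# minor, so viio65.
F#-A#-C# has root F#, degree 6 in A# minor, so VI.
E#-G##-B#: major triad on E# = scale degree 5 → V.
A#-C#-E#-G# has root A#, degree 1 in A# minor, so i7.

i - viio65 - VI - V - i7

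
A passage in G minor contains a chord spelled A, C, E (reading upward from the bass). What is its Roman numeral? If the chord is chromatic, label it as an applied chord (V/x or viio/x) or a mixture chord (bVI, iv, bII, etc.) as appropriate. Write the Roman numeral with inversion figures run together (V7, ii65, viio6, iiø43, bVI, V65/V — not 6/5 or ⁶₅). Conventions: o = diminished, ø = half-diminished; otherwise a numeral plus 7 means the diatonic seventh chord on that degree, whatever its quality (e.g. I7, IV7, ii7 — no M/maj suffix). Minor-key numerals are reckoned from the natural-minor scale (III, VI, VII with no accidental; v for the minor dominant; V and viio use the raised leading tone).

The pitches A-C-E form a minor triad rooted on A.
A is the second degree of G minor. This is the minor supertonic, borrowed from the parallel major (the Dorian ii).

ii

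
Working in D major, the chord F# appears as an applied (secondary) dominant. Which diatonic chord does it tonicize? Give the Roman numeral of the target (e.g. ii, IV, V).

The chord is a major triad on F#.
A dominant resolves down a perfect fifth: F# → B. In D major, B is scale degree 6, i.e. vi.

vi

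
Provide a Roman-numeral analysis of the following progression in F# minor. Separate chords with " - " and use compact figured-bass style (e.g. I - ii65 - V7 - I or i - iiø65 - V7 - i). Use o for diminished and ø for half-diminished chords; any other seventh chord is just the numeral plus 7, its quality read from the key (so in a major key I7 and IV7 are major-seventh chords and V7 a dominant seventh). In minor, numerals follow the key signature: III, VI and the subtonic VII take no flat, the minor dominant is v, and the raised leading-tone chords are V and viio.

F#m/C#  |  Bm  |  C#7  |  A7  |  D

F#m/C#: root F# is the tonic; minor triad there is i64.
Bm: root B is the subdominant; minor triad there is iv.
C#7: dominant seventh chord on C# = scale degree 5 → V7.
A7: chromatic; A is V of VI, so V7/VI.
D: root D is the submediant; major triad there is VI.

i64 - iv - V7 - V7/VI - VI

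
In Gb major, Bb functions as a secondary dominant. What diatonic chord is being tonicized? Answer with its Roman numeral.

The chord is a major triad on Bb.
A dominant resolves down a perfect fifth: Bb → Eb. In Gb major, Eb is scale degree 6, i.e. vi.

vi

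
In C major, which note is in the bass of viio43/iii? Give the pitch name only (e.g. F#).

A

The applied chord viio43/iii is rooted on D#: D#-F#-A-C.
The figure 43 means second inversion — the fifth is in the bass.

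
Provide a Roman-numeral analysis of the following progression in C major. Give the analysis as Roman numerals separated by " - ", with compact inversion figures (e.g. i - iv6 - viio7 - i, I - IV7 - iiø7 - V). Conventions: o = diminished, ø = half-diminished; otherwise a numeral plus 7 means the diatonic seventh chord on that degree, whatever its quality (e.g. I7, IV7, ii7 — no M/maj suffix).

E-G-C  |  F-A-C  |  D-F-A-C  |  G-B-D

I6 - IV - ii7 - V

E-G-C has root C, degree 1 in C major, so I6.
F-A-C has root F, degree 4 in C major, so IV.
D-F-A-C: root D is the supertonic; minor seventh chord there is ii7.
G-B-D: major triad on G = scale degree 5 → V.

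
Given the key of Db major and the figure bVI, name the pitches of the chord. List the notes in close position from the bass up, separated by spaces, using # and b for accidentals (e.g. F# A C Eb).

Bbb Db Fb

bVI is a major triad on the lowered sixth degree, borrowed from the parallel minor. In Db major that root is Bbb.
So the chord is Bbb-Db-Fb.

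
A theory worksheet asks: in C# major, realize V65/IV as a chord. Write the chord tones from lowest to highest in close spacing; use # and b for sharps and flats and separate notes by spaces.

The slash means an applied dominant: we want the dominant of IV. In C# major, IV is F# major, and its dominant is built on C#.
Building a dominant seventh chord on C# gives C#-E#-G#-B.
With the 65 figure the chord is in first inversion; from the bass E# upward in close position it reads E#-G#-B-C#.

E# G# B C#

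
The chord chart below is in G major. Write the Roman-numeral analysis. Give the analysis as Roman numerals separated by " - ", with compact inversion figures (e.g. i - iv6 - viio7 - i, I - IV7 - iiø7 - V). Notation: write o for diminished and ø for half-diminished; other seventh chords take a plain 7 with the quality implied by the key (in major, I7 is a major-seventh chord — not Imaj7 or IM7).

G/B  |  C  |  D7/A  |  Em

I6 - IV - V43 - vi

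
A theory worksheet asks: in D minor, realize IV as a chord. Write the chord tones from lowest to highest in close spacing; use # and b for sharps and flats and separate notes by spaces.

IV is the major subdominant, borrowed from the parallel major. In D minor that root is G.
So the chord is G-B-D, a major triad.

G B D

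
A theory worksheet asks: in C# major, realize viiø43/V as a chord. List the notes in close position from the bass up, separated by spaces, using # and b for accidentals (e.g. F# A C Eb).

C# E# F## A#

The slash marks an applied leading-tone chord: viio of V. In C# major, V is G#, so the leading tone to it is F##, a half step below.
Building a half-diminished seventh chord on F## gives F##-A#-C#-E#.
With the 43 figure the chord is in second inversion; from the bass C# upward in close position it reads C#-E#-F##-A#.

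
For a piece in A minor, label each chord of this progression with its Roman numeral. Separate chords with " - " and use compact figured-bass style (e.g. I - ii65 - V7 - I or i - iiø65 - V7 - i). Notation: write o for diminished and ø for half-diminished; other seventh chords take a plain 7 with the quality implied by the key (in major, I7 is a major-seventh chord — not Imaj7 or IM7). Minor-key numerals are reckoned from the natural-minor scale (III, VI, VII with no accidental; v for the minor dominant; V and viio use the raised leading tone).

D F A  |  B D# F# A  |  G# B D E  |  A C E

D-F-A: root D is the subdominant; minor triad there is iv.
B-D#-F#-A is the secondary dominant of V (dominant seventh chord on B): V7/V.
G#-B-D-E: root E is the dominant; dominant seventh chord there is V65.
A-C-E: root A is the tonic; minor triad there is i.

iv - V7/V - V65 - i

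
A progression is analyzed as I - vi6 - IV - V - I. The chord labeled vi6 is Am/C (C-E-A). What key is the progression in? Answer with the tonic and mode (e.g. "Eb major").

C major

vi6 is given as C-E-A — a minor triad with root A.
vi6 on A implies A is the submediant; that puts the tonic at C, and the lowercase numeral fits major mode.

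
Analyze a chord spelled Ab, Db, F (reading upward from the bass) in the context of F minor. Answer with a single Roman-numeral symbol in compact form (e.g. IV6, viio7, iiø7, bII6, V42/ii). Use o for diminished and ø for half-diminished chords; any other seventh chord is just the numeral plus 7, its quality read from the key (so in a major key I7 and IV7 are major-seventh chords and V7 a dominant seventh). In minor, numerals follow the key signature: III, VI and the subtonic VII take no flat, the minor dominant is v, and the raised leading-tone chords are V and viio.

Stacked in thirds the chord is Db-F-Ab: a major triad on Db.
In F minor, Db is the submediant; the diatonic major triad there is VI.
With Ab in the bass the chord is in second inversion, so the figured bass is 64.

VI64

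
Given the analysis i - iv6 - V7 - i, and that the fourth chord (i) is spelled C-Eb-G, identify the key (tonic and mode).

The anchor chord is a minor triad on C, labeled i.
If C is scale degree 1 and the mode makes that degree carry a minor triad, the tonic is C and the mode is minor.

C minor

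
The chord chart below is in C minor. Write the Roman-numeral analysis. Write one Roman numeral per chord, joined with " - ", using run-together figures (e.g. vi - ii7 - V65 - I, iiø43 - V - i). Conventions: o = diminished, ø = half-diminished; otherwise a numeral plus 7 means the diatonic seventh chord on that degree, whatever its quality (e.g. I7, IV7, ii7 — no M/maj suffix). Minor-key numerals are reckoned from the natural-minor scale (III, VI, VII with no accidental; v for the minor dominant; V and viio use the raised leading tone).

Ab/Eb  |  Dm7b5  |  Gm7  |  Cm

VI64 - iiø7 - v7 - i

Ab/Eb: root Ab is the submediant; major triad there is VI64.
Dm7b5 has root D, degree 2 in C minor, so iiø7.
Gm7 has root G, degree 5 in C minor, so v7.
Cm has root C, degree 1 in C minor, so i.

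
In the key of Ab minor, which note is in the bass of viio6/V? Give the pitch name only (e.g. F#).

The applied chord viio6/V is rooted on D: D-F-Ab.
The figure 6 means first inversion — the third is in the bass.

F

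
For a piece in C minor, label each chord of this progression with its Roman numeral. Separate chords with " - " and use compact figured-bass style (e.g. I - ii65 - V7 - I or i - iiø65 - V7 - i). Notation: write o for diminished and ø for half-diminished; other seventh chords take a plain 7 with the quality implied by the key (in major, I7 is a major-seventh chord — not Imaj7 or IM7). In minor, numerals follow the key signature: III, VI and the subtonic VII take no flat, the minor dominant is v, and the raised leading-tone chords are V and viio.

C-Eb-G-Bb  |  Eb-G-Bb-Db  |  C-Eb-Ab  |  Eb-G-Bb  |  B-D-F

C-Eb-G-Bb: minor seventh chord on C = scale degree 1 → i7.
Eb-G-Bb-Db: chromatic; Eb is V of VI, so V7/VI.
C-Eb-Ab: major triad on Ab = scale degree 6 → VI6.
Eb-G-Bb: root Eb is the mediant; major triad there is III.
B-D-F has root B, degree 7 in C minor, so viio.

i7 - V7/VI - VI6 - III - viio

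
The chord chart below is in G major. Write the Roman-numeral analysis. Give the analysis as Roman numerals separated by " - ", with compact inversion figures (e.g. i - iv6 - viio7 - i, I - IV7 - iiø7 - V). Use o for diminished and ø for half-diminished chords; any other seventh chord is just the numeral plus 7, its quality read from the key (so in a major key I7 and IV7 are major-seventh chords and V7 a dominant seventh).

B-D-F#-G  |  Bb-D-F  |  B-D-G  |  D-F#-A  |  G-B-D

I65 - bIII - I6 - V - I

B-D-F#-G: root G is the tonic; major seventh chord there is I65.
Bb-D-F: Bb with this quality isn't in the key; it's bIII, borrowed from the parallel minor.
B-D-G: major triad on G = scale degree 1 → I6.
D-F#-A: root D is the dominant; major triad there is V.
G-B-D: root G is the tonic; major triad there is I.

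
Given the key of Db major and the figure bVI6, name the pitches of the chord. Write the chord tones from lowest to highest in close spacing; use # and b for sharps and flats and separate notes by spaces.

Scale degree 6 in Db major is Bb; lowering it a half step gives Bbb. bVI6 is a major triad on the lowered sixth degree, borrowed from the parallel minor.
So the chord is Bbb-Db-Fb, a major triad.
The figured bass 6 indicates first inversion, placing the third (Db) in the bass: Db-Fb-Bbb.

Db Fb Bbb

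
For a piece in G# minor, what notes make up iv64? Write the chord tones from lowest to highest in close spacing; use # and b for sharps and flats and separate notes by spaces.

G# C# E

In G# minor, scale degree 4 is C#, and the diatonic chord built there is a minor triad.
That chord is spelled C#-E-G#.
The figured bass 64 indicates second inversion, placing the fifth (G#) in the bass: G#-C#-E.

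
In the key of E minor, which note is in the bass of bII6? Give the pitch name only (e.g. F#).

bII in E minor has root F; the chord is F-A-C.
The figure 6 means first inversion — the third is in the bass.

A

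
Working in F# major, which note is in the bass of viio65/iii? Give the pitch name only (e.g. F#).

B#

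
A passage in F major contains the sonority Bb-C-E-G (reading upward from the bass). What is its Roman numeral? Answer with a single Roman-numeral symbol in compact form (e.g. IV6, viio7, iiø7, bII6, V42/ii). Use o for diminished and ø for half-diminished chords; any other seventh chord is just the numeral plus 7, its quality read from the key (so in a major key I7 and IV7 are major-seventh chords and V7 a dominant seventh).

V42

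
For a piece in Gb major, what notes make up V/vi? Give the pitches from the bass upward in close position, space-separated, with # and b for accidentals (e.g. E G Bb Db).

Bb D F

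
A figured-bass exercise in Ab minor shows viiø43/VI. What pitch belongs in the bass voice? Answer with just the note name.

The applied chord viiø43/VI is rooted on Eb: Eb-Gb-Bbb-Db.
The figure 43 means second inversion — the fifth is in the bass.

Bbb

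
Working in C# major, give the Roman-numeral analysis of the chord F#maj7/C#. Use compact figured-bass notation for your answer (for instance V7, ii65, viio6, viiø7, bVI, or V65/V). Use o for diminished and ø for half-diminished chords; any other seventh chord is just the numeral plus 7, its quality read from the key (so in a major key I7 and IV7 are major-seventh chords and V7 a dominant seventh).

IV43

The pitches F#-A#-C#-E# form a major seventh chord rooted on F#.
In C# major, F# is the subdominant; the diatonic major seventh chord there is IV7.
With C# in the bass the chord is in second inversion, so the figured bass is 43.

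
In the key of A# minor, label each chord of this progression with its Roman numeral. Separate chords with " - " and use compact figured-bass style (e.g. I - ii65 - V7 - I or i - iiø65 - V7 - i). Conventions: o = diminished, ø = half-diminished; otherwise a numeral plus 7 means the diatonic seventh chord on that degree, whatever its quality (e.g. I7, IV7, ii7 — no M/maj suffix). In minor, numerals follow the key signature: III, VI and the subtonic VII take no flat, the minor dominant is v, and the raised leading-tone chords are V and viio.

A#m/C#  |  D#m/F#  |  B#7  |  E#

i6 - iv6 - V7/V - V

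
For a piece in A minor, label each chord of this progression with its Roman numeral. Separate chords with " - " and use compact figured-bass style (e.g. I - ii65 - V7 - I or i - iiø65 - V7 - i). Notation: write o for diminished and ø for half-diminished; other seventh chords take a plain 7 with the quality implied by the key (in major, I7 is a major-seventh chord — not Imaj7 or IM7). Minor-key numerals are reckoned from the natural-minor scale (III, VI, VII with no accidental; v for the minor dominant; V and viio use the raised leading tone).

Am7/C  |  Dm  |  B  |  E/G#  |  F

Am7/C: root A is the tonic; minor seventh chord there is i65.
Dm: minor triad on D = scale degree 4 → iv.
B is the secondary dominant of V (major triad on B): V/V.
E/G#: root E is the dominant; major triad there is V6.
F: root F is the submediant; major triad there is VI.

i65 - iv - V/V - V6 - VI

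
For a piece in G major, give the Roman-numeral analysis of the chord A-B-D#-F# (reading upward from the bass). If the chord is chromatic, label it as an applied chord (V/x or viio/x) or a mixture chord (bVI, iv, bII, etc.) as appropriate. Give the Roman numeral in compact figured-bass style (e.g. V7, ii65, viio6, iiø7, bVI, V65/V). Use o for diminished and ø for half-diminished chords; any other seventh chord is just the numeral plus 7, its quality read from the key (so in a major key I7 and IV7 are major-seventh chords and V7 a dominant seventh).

V42/vi

Stacked in thirds the chord is B-D#-F#-A: a dominant seventh chord on B.
B is not a diatonic chord root with this quality in G major, but it lies a perfect fifth above E (vi), so the chord functions as an applied dominant of vi.
With A in the bass the chord is in third inversion, so the figured bass is 42.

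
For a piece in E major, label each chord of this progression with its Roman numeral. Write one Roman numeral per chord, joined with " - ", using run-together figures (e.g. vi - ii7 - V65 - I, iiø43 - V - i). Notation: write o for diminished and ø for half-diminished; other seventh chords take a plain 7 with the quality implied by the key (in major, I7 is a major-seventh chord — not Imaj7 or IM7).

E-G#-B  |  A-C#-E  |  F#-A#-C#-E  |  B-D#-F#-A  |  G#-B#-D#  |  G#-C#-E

I - IV - V7/V - V7 - V/vi - vi64

E-G#-B: root E is the tonic; major triad there is I.
A-C#-E has root A, degree 4 in E major, so IV.
F#-A#-C#-E is the secondary dominant of V (dominant seventh chord on F#): V7/V.
B-D#-F#-A: dominant seventh chord on B = scale degree 5 → V7.
G#-B#-D#: chromatic; G# is V of vi, so V/vi.
G#-C#-E: root C# is the submediant; minor triad there is vi64.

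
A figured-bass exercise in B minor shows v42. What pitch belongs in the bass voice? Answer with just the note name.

v in B minor has root F#; the chord is F#-A-C#-E.
The figure 42 means third inversion — the seventh is in the bass.

E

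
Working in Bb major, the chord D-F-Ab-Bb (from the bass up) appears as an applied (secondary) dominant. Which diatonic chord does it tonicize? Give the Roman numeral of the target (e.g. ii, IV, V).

IV

The chord is a dominant seventh chord on Bb.
A dominant resolves down a perfect fifth: Bb → Eb. In Bb major, Eb is scale degree 4, i.e. IV.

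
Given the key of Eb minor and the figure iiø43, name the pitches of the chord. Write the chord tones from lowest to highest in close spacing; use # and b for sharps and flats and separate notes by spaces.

In Eb minor, scale degree 2 is F, and the diatonic chord built there is a half-diminished seventh chord.
Stacking thirds from F gives F-Ab-Cb-Eb.
With the 43 figure the chord is in second inversion; from the bass Cb upward in close position it reads Cb-Eb-F-Ab.

Cb Eb F Ab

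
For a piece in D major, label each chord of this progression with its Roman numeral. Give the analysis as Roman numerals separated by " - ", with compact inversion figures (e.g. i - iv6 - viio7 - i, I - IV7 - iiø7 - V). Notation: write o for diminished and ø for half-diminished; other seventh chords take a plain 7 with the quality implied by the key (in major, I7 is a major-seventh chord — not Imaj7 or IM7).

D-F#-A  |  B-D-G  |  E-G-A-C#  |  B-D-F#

I - IV6 - V43 - vi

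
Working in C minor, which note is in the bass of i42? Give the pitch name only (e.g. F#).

i in C minor has root C; the chord is C-Eb-G-Bb.
The figure 42 means third inversion — the seventh is in the bass.

Bb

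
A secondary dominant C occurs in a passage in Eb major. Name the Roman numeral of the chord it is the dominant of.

The chord is a major triad on C.
A dominant resolves down a perfect fifth: C → F. In Eb major, F is scale degree 2, i.e. ii.

ii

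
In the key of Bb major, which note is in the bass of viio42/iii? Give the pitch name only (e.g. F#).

Bb

The applied chord viio42/iii is rooted on C#: C#-E-G-Bb.
The figure 42 means third inversion — the seventh is in the bass.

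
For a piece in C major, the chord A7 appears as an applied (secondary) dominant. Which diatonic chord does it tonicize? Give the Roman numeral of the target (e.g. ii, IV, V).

ii

The chord is a dominant seventh chord on A.
A dominant resolves down a perfect fifth: A → D. In C major, D is scale degree 2, i.e. ii.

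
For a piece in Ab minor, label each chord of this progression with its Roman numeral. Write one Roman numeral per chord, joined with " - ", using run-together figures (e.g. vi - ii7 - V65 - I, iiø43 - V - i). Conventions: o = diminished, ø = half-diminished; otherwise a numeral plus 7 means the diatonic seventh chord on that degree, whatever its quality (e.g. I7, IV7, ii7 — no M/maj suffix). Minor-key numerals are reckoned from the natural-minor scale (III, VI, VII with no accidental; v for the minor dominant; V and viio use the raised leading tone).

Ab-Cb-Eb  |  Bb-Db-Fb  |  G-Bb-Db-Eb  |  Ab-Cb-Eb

i - iio - V65 - i

Ab-Cb-Eb has root Ab, degree 1 in Ab minor, so i.
Bb-Db-Fb: root Bb is the supertonic; diminished triad there is iio.
G-Bb-Db-Eb: root Eb is the dominant; dominant seventh chord there is V65.
Ab-Cb-Eb: minor triad on Ab = scale degree 1 → i.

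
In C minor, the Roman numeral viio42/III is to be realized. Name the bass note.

Cb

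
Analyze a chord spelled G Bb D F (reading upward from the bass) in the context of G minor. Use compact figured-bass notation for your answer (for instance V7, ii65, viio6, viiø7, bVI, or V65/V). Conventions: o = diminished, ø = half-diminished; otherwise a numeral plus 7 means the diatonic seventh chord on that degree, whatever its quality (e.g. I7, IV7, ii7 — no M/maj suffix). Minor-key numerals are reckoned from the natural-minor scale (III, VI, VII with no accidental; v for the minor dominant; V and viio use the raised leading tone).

Stacked in thirds the chord is G-Bb-D-F: a minor seventh chord on G.
In G minor, G is the tonic; the diatonic minor seventh chord there is i7.

i7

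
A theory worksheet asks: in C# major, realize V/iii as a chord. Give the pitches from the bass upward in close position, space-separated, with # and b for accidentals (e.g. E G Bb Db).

The slash means an applied dominant: we want the dominant of iii. In C# major, iii is E# minor, and its dominant is built on B#.
Building a major triad on B# gives B#-D##-F##.

B# D## F##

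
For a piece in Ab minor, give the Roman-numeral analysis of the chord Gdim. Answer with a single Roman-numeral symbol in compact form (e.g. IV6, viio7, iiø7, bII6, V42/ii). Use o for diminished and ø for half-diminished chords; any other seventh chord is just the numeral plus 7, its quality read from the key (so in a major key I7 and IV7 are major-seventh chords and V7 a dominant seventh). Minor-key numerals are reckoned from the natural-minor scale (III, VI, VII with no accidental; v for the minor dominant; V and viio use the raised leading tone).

Stacked in thirds the chord is G-Bb-Db: a diminished triad on G.
G is scale degree 7 in Ab minor, and a diminished triad on that degree is written viio.

viio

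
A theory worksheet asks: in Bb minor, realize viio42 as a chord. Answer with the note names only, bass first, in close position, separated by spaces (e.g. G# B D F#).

Gb A C Eb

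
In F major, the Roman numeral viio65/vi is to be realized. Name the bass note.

E

The applied chord viio65/vi is rooted on C#: C#-E-G-Bb.
The figure 65 means first inversion — the third is in the bass.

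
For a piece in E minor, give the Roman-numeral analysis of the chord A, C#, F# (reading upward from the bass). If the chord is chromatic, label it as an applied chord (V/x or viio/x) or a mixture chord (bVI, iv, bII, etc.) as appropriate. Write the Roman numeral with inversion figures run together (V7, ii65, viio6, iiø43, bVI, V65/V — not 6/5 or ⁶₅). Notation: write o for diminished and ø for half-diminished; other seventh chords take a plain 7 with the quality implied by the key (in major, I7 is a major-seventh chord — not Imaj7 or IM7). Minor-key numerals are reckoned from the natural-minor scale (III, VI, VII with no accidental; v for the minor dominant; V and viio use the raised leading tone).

ii6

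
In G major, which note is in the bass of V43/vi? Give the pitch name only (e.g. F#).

The applied chord V43/vi is rooted on B: B-D#-F#-A.
The figure 43 means second inversion — the fifth is in the bass.

F#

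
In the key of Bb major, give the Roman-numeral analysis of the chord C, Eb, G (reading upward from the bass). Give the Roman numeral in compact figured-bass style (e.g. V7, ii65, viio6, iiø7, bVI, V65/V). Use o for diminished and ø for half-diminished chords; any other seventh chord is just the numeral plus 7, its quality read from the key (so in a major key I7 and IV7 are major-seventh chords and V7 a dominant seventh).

Stacked in thirds the chord is C-Eb-G: a minor triad on C.
In Bb major, C is the supertonic; the diatonic minor triad there is ii.

ii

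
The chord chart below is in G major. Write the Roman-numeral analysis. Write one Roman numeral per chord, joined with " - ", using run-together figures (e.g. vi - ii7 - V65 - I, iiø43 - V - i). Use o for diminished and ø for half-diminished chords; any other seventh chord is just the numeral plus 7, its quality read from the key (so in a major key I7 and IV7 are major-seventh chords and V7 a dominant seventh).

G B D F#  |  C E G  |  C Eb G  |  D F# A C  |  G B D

I7 - IV - iv - V7 - I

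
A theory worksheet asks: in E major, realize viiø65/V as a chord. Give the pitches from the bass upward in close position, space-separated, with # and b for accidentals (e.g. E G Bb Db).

C# E G# A#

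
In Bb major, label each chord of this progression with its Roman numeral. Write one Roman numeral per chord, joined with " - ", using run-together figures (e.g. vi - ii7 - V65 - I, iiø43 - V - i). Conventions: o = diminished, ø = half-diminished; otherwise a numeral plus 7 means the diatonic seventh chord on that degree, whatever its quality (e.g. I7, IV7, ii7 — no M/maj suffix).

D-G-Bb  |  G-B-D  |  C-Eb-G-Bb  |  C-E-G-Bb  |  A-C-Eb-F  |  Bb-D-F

D-G-Bb: minor triad on G = scale degree 6 → vi64.
G-B-D: a major triad on G, the applied dominant of ii → V/ii.
C-Eb-G-Bb: minor seventh chord on C = scale degree 2 → ii7.
C-E-G-Bb: chromatic; C is V of V, so V7/V.
A-C-Eb-F: dominant seventh chord on F = scale degree 5 → V65.
Bb-D-F: root Bb is the tonic; major triad there is I.

vi64 - V/ii - ii7 - V7/V - V65 - I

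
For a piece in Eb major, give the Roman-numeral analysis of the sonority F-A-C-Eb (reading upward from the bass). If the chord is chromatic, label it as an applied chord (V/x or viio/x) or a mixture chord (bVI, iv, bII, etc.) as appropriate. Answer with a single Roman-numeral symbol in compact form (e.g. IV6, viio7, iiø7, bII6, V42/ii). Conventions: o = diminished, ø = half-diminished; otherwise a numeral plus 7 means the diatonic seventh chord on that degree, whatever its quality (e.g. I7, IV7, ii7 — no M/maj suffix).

Stacked in thirds the chord is F-A-C-Eb: a dominant seventh chord on F.
F is not a diatonic chord root with this quality in Eb major, but it lies a perfect fifth above Bb (V), so the chord functions as an applied dominant of V.

V7/V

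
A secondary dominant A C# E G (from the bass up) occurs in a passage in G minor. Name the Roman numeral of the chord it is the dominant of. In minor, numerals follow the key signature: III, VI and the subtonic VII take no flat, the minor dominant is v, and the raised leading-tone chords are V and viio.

The chord is a dominant seventh chord on A.
A dominant resolves down a perfect fifth: A → D. In G minor, D is scale degree 5, i.e. V.

V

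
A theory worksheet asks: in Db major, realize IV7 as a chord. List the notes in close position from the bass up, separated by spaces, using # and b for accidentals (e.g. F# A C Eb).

Gb Bb Db F

The numeral's case and figure indicate a major seventh chord. In Db major its root, the fourth degree, is Gb.
Stacking thirds from Gb gives Gb-Bb-Db-F.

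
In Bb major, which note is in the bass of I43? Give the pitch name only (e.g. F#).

F

I in Bb major has root Bb; the chord is Bb-D-F-A.
The figure 43 means second inversion — the fifth is in the bass.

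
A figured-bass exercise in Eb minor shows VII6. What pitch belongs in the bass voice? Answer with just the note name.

F

VII in Eb minor has root Db; the chord is Db-F-Ab.
The figure 6 means first inversion — the third is in the bass.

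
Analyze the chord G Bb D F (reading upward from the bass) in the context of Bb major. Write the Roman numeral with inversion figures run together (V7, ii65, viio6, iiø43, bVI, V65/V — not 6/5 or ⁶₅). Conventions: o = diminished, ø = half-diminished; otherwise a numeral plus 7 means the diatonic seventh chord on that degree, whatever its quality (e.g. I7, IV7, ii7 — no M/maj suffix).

vi7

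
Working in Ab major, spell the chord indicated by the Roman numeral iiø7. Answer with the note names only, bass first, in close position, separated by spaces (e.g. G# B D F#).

Bb Db Fb Ab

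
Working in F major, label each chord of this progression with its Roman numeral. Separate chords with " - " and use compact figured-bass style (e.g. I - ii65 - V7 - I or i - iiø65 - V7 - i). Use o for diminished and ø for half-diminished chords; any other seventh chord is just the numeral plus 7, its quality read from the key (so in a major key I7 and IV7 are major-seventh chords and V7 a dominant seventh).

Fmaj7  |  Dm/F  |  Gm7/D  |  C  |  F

I7 - vi6 - ii43 - V - I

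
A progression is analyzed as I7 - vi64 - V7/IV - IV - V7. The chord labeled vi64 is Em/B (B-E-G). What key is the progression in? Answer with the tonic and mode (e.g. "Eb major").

The anchor chord is a minor triad on E, labeled vi64.
If E is scale degree 6 and the mode makes that degree carry a minor triad, the tonic is G and the mode is major.

G major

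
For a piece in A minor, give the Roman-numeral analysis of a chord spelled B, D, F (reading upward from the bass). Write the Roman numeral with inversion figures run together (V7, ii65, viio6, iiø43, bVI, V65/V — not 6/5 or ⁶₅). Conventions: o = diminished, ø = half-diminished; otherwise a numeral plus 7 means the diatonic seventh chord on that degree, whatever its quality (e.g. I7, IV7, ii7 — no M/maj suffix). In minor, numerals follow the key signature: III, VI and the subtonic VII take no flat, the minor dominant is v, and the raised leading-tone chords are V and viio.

iio

The pitches B-D-F form a diminished triad rooted on B.
In A minor, B is the supertonic; the diatonic diminished triad there is iio.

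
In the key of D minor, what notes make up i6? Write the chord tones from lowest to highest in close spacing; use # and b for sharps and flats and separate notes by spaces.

F A D

In D minor, the tonic is D, and the diatonic chord built there is a minor triad.
Stacking thirds from D gives D-F-A.
With the 6 figure the chord is in first inversion; from the bass F upward in close position it reads F-A-D.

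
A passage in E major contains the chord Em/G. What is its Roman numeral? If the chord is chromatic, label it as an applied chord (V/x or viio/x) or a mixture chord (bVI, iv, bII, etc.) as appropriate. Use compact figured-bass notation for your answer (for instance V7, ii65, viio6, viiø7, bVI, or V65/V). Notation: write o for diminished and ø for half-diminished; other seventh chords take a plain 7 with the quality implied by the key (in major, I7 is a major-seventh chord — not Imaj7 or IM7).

i6

Stacked in thirds the chord is E-G-B: a minor triad on E.
E is the first degree of E major. This is the minor tonic, borrowed from the parallel minor.
With G in the bass the chord is in first inversion, so the figured bass is 6.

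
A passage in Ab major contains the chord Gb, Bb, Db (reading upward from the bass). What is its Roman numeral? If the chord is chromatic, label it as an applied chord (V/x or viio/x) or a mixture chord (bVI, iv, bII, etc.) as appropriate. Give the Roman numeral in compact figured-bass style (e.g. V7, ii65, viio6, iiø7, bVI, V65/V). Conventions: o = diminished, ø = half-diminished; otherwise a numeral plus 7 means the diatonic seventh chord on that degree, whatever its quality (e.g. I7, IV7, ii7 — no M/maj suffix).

bVII

The pitches Gb-Bb-Db form a major triad rooted on Gb.
Gb is the lowered seventh degree of Ab major (diatonic 7 would be G). This is a major triad on the lowered seventh degree (the subtonic), borrowed from the parallel minor.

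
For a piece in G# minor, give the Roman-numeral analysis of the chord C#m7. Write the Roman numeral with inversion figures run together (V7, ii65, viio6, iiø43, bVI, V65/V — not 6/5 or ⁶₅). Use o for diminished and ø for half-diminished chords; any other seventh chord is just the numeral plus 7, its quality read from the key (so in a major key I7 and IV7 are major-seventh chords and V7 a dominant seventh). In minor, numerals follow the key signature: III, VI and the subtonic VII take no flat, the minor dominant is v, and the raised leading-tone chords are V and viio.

iv7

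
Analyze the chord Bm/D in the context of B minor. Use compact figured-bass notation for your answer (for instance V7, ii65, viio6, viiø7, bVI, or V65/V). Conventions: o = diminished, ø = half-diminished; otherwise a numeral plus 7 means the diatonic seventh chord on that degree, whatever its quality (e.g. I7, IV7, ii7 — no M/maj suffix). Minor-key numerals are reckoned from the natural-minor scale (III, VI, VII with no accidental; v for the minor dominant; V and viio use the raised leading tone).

i6

Stacked in thirds the chord is B-D-F#: a minor triad on B.
B is scale degree 1 in B minor, and a minor triad on that degree is written i.
With D in the bass the chord is in first inversion, so the figured bass is 6.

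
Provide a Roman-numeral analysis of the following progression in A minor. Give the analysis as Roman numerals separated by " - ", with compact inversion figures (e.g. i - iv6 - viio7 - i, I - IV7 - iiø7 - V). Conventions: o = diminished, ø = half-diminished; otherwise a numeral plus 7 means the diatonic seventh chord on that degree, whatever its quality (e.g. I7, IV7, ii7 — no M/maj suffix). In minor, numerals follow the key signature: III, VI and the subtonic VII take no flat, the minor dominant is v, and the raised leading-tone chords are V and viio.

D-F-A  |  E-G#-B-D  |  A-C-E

iv - V7 - i

D-F-A has root D, degree 4 in A minor, so iv.
E-G#-B-D has root E, degree 5 in A minor, so V7.
A-C-E has root A, degree 1 in A minor, so i.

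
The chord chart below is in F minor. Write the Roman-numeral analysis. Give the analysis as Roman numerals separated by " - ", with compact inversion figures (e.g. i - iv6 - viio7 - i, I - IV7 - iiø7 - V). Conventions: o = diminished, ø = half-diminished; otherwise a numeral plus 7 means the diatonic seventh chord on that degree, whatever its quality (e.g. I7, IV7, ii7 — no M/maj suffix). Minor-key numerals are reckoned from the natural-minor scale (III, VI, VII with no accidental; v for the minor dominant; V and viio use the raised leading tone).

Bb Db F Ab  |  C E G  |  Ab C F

Bb-Db-F-Ab has root Bb, degree 4 in F minor, so iv7.
C-E-G: major triad on C = scale degree 5 → V.
Ab-C-F has root F, degree 1 in F minor, so i6.

iv7 - V - i6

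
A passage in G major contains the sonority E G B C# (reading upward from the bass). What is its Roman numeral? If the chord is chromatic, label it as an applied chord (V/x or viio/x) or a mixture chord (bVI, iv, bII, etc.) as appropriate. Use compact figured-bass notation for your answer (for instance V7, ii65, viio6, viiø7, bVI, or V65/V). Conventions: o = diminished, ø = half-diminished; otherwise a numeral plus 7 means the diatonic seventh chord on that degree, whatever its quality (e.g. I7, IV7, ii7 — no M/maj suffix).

viiø65/V

Stacked in thirds the chord is C#-E-G-B: a half-diminished seventh chord on C#.
C# sits a half step below D (V in G major); a diminished chord there is the applied leading-tone chord of V.
With E in the bass the chord is in first inversion, so the figured bass is 65.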